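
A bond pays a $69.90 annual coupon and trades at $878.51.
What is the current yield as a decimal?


Formula: Current yield = annual coupon / price
Substituting: CY = $69.90 / $878.51
CY = 0.079567

0.079567


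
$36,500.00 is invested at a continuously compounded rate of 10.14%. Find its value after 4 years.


Formula: FV = P * e^(r*t)
Exponent: r*t = 0.1014 * 4 = 0.4056
e^(0.4056) = 1.500202
FV = $36,500.00 * 1.500202 = $54,757.39

$54,757.39


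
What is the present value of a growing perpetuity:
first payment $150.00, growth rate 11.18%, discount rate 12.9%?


Formula: PV = C / (r - g)
Spread: r - g = 0.129 - 0.1118 = 0.0172
Substituting: PV = $150.00 / 0.0172
PV = $8,720.93

$8,720.93


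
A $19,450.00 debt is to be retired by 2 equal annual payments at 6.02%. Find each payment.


Formula: PMT = PV * r / (1 - (1+r)^(-n))
Denominator: 1 - (1 + 0.0602)^(-2) = 0.110339
Numerator: $19,450.00 * 0.0602 = 1170.89
PMT = 1170.89 / 0.110339 = $10,611.72

$10,611.72


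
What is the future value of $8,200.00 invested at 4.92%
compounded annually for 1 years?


Formula: FV = P * (1 + r)^n
Substituting: FV = $8,200.00 * (1 + 0.0492)^1
Growth factor: (1.0492)^1 = 1.0492
FV = $8,200.00 * 1.0492 = $8,603.44

$8,603.44


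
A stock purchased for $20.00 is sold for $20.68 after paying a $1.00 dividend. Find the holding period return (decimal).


Formula: HPR = (P1 - P0 + D) / P0
Gain: $20.68 - $20.00 + $1.00 = $1.68
HPR = $1.68 / $20.00 = 0.084

0.084


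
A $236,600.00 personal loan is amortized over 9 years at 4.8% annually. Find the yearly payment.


Formula: PMT = PV * r / (1 - (1+r)^(-n))
Denominator: 1 - (1 + 0.048)^(-9) = 0.344235
Numerator: $236,600.00 * 0.048 = 11356.8
PMT = 11356.8 / 0.344235 = $32,991.45

$32,991.45


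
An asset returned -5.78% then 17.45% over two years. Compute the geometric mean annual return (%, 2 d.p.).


Formula: Geometric mean = ((1+r1)*(1+r2))^(1/2) - 1
Product: (1 + -0.0578) * (1 + 0.1745) = 0.9422 * 1.1745 = 1.106614
Square root: 1.106614^0.5 = 1.051957
Geometric mean = 1.051957 - 1 = 0.051957
As percentage: 5.20%

5.20%


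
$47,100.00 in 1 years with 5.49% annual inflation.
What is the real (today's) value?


Formula: Real value = nominal / (1 + inflation)^years
Price level: (1 + 0.0549)^1 = 1.0549
Real value = $47,100.00 / 1.0549 = $44,648.78

$44,648.78


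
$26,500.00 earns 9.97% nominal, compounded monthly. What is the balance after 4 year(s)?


Formula: FV = P * (1 + r/m)^(m*t)
Period rate: r/m = 0.0997 / 12 = 0.008308
Total periods: m*t = 12 * 4 = 48
Growth factor: (1 + 0.008308)^48 = 1.487583
FV = $26,500.00 * 1.487583 = $39,420.94

$39,420.94


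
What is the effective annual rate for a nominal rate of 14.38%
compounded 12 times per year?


Formula: EAR = (1 + r/m)^m - 1
Period rate: r/m = 0.1438 / 12 = 0.011983
Compounding: (1 + 0.011983)^12 = 1.153667
EAR = 1.153667 - 1 = 0.153667

0.153667


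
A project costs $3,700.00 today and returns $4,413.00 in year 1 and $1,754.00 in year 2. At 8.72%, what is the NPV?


Formula: NPV = C0 + C1/(1+r) + C2/(1+r)^2
Discount C1: $4,413.00 / (1 + 0.0872) = $4,059.05
Discount C2: $1,754.00 / (1 + 0.0872)^2 = $1,483.92
NPV = -$3,700.00 + $4,059.05 + $1,483.92 = $1,842.97

$1,842.97


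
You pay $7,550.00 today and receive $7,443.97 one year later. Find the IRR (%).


Formula: IRR = C1/C0 - 1
Substituting: IRR = $7,443.97 / $7,550.00 - 1
Ratio: 0.985956 - 1 = -0.014044
IRR = -1.4044%

-1.4044%


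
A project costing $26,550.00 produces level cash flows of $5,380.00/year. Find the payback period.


Formula: Payback = investment / annual cash flow
Substituting: Payback = $26,550.00 / $5,380.00
Payback = 4.9349 years

4.9349 years


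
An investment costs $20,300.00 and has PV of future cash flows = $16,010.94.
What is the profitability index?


Formula: PI = PV(cash flows) / initial investment
Substituting: PI = $16,010.94 / $20,300.00
PI = 0.7887

0.7887


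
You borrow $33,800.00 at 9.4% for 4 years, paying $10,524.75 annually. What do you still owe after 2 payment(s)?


Formula: Balance = PV*(1+r)^k - PMT*((1+r)^k - 1)/r
Growth: (1 + 0.094)^2 = 1.196836
Accumulated factor: ((1+r)^k - 1)/r = 2.094
Balance = $33,800.00 * 1.196836 - $10,524.75 * 2.094
Balance = $18,414.23

$18,414.23


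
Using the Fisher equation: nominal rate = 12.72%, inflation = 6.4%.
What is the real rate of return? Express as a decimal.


Formula: (1 + r_real) = (1 + r_nom) / (1 + inflation)
Substituting: (1 + r_real) = 1.1272 / 1.064
(1 + r_real) = 1.059398
r_real = 1.059398 - 1 = 0.059398

0.059398


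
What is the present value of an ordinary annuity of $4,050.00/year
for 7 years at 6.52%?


Formula: PV = PMT * (1 - (1+r)^(-n)) / r
Discount factor: (1 + 0.0652)^(-7) = 0.642661
Bracket: 1 - 0.642661 = 0.357339
PV = $4,050.00 * 0.357339 / 0.0652 = $22,196.68

$22,196.68


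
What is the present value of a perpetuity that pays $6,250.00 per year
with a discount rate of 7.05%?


Formula: PV = C / r
Substituting: PV = $6,250.00 / 0.0705
PV = $88,652.48

$88,652.48


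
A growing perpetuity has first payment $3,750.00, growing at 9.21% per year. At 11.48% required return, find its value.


Formula: PV = C / (r - g)
Spread: r - g = 0.1148 - 0.0921 = 0.0227
Substituting: PV = $3,750.00 / 0.0227
PV = $165,198.24

$165,198.24


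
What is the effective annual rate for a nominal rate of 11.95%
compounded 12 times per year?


Formula: EAR = (1 + r/m)^m - 1
Period rate: r/m = 0.1195 / 12 = 0.009958
Compounding: (1 + 0.009958)^12 = 1.126267
EAR = 1.126267 - 1 = 0.126267

0.126267


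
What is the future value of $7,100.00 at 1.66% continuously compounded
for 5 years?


Formula: FV = P * e^(r*t)
Exponent: r*t = 0.0166 * 5 = 0.083
e^(0.083) = 1.086542
FV = $7,100.00 * 1.086542 = $7,714.45

$7,714.45


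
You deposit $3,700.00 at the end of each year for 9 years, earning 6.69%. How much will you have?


Formula: FV = PMT * ((1+r)^n - 1) / r
Growth factor: (1 + 0.0669)^9 = 1.791074
Numerator: 1.791074 - 1 = 0.791074
FV = $3,700.00 * 0.791074 / 0.0669 = $43,751.46

$43,751.46


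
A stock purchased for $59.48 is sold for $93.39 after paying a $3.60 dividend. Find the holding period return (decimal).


Formula: HPR = (P1 - P0 + D) / P0
Gain: $93.39 - $59.48 + $3.60 = $37.51
HPR = $37.51 / $59.48 = 0.6306

0.6306


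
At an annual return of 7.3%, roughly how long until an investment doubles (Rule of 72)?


Formula: Years ≈ 72 / r
Substituting: Years ≈ 72 / 7.3
Years ≈ 9.9

9.9 years


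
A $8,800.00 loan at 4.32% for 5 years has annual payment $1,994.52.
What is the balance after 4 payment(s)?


Formula: Balance = PV*(1+r)^k - PMT*((1+r)^k - 1)/r
Growth: (1 + 0.0432)^4 = 1.184323
Accumulated factor: ((1+r)^k - 1)/r = 4.266746
Balance = $8,800.00 * 1.184323 - $1,994.52 * 4.266746
Balance = $1,911.94

$1,911.94


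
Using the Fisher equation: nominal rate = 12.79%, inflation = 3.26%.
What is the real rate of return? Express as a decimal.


Formula: (1 + r_real) = (1 + r_nom) / (1 + inflation)
Substituting: (1 + r_real) = 1.1279 / 1.0326
(1 + r_real) = 1.092291
r_real = 1.092291 - 1 = 0.092291

0.092291


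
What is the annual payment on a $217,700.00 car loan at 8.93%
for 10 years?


Formula: PMT = PV * r / (1 - (1+r)^(-n))
Denominator: 1 - (1 + 0.0893)^(-10) = 0.574867
Numerator: $217,700.00 * 0.0893 = 19440.61
PMT = 19440.61 / 0.574867 = $33,817.59

$33,817.59


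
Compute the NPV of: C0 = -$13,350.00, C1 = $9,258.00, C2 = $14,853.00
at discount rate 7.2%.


Formula: NPV = C0 + C1/(1+r) + C2/(1+r)^2
Discount C1: $9,258.00 / (1 + 0.072) = $8,636.19
Discount C2: $14,853.00 / (1 + 0.072)^2 = $12,924.82
NPV = -$13,350.00 + $8,636.19 + $12,924.82 = $8,211.02

$8,211.02


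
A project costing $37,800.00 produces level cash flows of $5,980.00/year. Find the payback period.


Formula: Payback = investment / annual cash flow
Substituting: Payback = $37,800.00 / $5,980.00
Payback = 6.3211 years

6.3211 years


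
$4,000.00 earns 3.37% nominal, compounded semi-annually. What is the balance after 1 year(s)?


Formula: FV = P * (1 + r/m)^(m*t)
Period rate: r/m = 0.0337 / 2 = 0.01685
Total periods: m*t = 2 * 1 = 2
Growth factor: (1 + 0.01685)^2 = 1.033984
FV = $4,000.00 * 1.033984 = $4,135.94

$4,135.94


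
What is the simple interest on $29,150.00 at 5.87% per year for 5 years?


Formula: I = P * r * t
Substituting: I = $29,150.00 * 0.0587 * 5
Step: I = $29,150.00 * 0.2935
I = $8,555.53

$8,555.53


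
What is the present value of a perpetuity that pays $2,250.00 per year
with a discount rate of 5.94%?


Formula: PV = C / r
Substituting: PV = $2,250.00 / 0.0594
PV = $37,878.79

$37,878.79


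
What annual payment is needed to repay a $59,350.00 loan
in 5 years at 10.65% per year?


Formula: PMT = PV * r / (1 - (1+r)^(-n))
Denominator: 1 - (1 + 0.1065)^(-5) = 0.397103
Numerator: $59,350.00 * 0.1065 = 6320.775
PMT = 6320.775 / 0.397103 = $15,917.21

$15,917.21


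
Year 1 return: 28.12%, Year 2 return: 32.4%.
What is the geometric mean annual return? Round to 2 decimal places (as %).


Formula: Geometric mean = ((1+r1)*(1+r2))^(1/2) - 1
Product: (1 + 0.2812) * (1 + 0.324) = 1.2812 * 1.324 = 1.696309
Square root: 1.696309^0.5 = 1.302424
Geometric mean = 1.302424 - 1 = 0.302424
As percentage: 30.24%

30.24%


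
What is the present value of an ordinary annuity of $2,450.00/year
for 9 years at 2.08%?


Formula: PV = PMT * (1 - (1+r)^(-n)) / r
Discount factor: (1 + 0.0208)^(-9) = 0.830872
Bracket: 1 - 0.830872 = 0.169128
PV = $2,450.00 * 0.169128 / 0.0208 = $19,921.34

$19,921.34


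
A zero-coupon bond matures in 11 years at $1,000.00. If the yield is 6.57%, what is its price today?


Formula: Price = FV / (1 + r)^n
Substituting: Price = $1,000.00 / (1 + 0.0657)^11
Discount factor: (1.0657)^11 = 2.013653
Price = $1,000.00 / 2.013653 = $496.61

$496.61


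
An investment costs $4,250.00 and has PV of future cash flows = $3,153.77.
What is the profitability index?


Formula: PI = PV(cash flows) / initial investment
Substituting: PI = $3,153.77 / $4,250.00
PI = 0.7421

0.7421


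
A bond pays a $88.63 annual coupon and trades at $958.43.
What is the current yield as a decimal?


Formula: Current yield = annual coupon / price
Substituting: CY = $88.63 / $958.43
CY = 0.092474

0.092474


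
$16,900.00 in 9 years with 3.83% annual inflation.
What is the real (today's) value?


Formula: Real value = nominal / (1 + inflation)^years
Price level: (1 + 0.0383)^9 = 1.402509
Real value = $16,900.00 / 1.402509 = $12,049.83

$12,049.83


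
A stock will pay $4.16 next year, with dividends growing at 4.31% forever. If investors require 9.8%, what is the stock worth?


Formula: P = D1 / (r - g)
Spread: r - g = 0.098 - 0.0431 = 0.0549
Substituting: P = $4.16 / 0.0549
P = $75.77

$75.77


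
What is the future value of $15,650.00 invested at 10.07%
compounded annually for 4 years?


Formula: FV = P * (1 + r)^n
Substituting: FV = $15,650.00 * (1 + 0.1007)^4
Growth factor: (1.1007)^4 = 1.46783
FV = $15,650.00 * 1.46783 = $22,971.55

$22,971.55


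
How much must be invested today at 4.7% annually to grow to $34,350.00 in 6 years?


Formula: PV = FV / (1 + r)^n
Substituting: PV = $34,350.00 / (1 + 0.047)^6
Discount factor: (1.047)^6 = 1.317286
PV = $34,350.00 / 1.317286 = $26,076.34

$26,076.34


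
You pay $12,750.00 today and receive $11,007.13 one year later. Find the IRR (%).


Formula: IRR = C1/C0 - 1
Substituting: IRR = $11,007.13 / $12,750.00 - 1
Ratio: 0.863304 - 1 = -0.136696
IRR = -13.6696%

-13.6696%


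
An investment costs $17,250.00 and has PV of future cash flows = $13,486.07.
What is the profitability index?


Formula: PI = PV(cash flows) / initial investment
Substituting: PI = $13,486.07 / $17,250.00
PI = 0.7818

0.7818


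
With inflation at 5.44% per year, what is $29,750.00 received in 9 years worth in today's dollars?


Formula: Real value = nominal / (1 + inflation)^years
Price level: (1 + 0.0544)^9 = 1.610826
Real value = $29,750.00 / 1.610826 = $18,468.79

$18,468.79


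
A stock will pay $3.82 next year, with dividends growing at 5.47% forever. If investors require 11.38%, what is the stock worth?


Formula: P = D1 / (r - g)
Spread: r - g = 0.1138 - 0.0547 = 0.0591
Substituting: P = $3.82 / 0.0591
P = $64.64

$64.64


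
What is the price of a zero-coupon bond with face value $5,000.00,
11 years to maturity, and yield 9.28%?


Formula: Price = FV / (1 + r)^n
Substituting: Price = $5,000.00 / (1 + 0.0928)^11
Discount factor: (1.0928)^11 = 2.654285
Price = $5,000.00 / 2.654285 = $1,883.75

$1,883.75


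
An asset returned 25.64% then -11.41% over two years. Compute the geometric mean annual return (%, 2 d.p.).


Formula: Geometric mean = ((1+r1)*(1+r2))^(1/2) - 1
Product: (1 + 0.2564) * (1 + -0.1141) = 1.2564 * 0.8859 = 1.113045
Square root: 1.113045^0.5 = 1.055009
Geometric mean = 1.055009 - 1 = 0.055009
As percentage: 5.50%

5.50%


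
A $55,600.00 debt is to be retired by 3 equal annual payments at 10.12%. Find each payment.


Formula: PMT = PV * r / (1 - (1+r)^(-n))
Denominator: 1 - (1 + 0.1012)^(-3) = 0.251139
Numerator: $55,600.00 * 0.1012 = 5626.72
PMT = 5626.72 / 0.251139 = $22,404.83

$22,404.83


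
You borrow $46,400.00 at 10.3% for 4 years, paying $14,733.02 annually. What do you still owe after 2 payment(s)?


Formula: Balance = PV*(1+r)^k - PMT*((1+r)^k - 1)/r
Growth: (1 + 0.103)^2 = 1.216609
Accumulated factor: ((1+r)^k - 1)/r = 2.103
Balance = $46,400.00 * 1.216609 - $14,733.02 * 2.103
Balance = $25,467.12

$25,467.12


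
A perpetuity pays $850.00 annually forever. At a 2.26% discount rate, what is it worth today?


Formula: PV = C / r
Substituting: PV = $850.00 / 0.0226
PV = $37,610.62

$37,610.62


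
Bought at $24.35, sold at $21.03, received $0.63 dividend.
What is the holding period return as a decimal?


Formula: HPR = (P1 - P0 + D) / P0
Gain: $21.03 - $24.35 + $0.63 = -$2.69
HPR = -$2.69 / $24.35 = -0.1105

-0.1105


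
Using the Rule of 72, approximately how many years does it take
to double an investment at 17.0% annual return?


Formula: Years ≈ 72 / r
Substituting: Years ≈ 72 / 17.0
Years ≈ 4.2

4.2 years


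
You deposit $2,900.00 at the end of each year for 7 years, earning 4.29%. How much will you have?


Formula: FV = PMT * ((1+r)^n - 1) / r
Growth factor: (1 + 0.0429)^7 = 1.341834
Numerator: 1.341834 - 1 = 0.341834
FV = $2,900.00 * 0.341834 / 0.0429 = $23,107.63

$23,107.63


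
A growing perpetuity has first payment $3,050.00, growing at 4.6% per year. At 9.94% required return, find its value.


Formula: PV = C / (r - g)
Spread: r - g = 0.0994 - 0.046 = 0.0534
Substituting: PV = $3,050.00 / 0.0534
PV = $57,116.10

$57,116.10


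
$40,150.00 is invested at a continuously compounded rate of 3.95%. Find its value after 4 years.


Formula: FV = P * e^(r*t)
Exponent: r*t = 0.0395 * 4 = 0.158
e^(0.158) = 1.171166
FV = $40,150.00 * 1.171166 = $47,022.32

$47,022.32


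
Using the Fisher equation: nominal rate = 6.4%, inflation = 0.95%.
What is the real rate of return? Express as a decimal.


Formula: (1 + r_real) = (1 + r_nom) / (1 + inflation)
Substituting: (1 + r_real) = 1.064 / 1.0095
(1 + r_real) = 1.053987
r_real = 1.053987 - 1 = 0.053987

0.053987


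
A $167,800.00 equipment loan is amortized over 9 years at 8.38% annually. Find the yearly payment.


Formula: PMT = PV * r / (1 - (1+r)^(-n))
Denominator: 1 - (1 + 0.0838)^(-9) = 0.515317
Numerator: $167,800.00 * 0.0838 = 14061.64
PMT = 14061.64 / 0.515317 = $27,287.35

$27,287.35


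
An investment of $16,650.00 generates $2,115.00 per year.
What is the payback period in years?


Formula: Payback = investment / annual cash flow
Substituting: Payback = $16,650.00 / $2,115.00
Payback = 7.8723 years

7.8723 years


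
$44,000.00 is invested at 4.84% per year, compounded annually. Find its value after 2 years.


Formula: FV = P * (1 + r)^n
Substituting: FV = $44,000.00 * (1 + 0.0484)^2
Growth factor: (1.0484)^2 = 1.099143
FV = $44,000.00 * 1.099143 = $48,362.27

$48,362.27


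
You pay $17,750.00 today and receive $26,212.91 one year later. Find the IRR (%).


Formula: IRR = C1/C0 - 1
Substituting: IRR = $26,212.91 / $17,750.00 - 1
Ratio: 1.476784 - 1 = 0.476784
IRR = 47.6784%

47.6784%


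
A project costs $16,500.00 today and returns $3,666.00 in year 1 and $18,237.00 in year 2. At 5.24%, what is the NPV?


Formula: NPV = C0 + C1/(1+r) + C2/(1+r)^2
Discount C1: $3,666.00 / (1 + 0.0524) = $3,483.47
Discount C2: $18,237.00 / (1 + 0.0524)^2 = $16,466.14
NPV = -$16,500.00 + $3,483.47 + $16,466.14 = $3,449.60

$3,449.60


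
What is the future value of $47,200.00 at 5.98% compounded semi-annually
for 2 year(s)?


Formula: FV = P * (1 + r/m)^(m*t)
Period rate: r/m = 0.0598 / 2 = 0.0299
Total periods: m*t = 2 * 2 = 4
Growth factor: (1 + 0.0299)^4 = 1.125072
FV = $47,200.00 * 1.125072 = $53,103.39

$53,103.39


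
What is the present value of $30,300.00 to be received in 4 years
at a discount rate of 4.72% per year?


Formula: PV = FV / (1 + r)^n
Substituting: PV = $30,300.00 / (1 + 0.0472)^4
Discount factor: (1.0472)^4 = 1.202593
PV = $30,300.00 / 1.202593 = $25,195.56

$25,195.56


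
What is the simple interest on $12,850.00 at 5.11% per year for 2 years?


Formula: I = P * r * t
Substituting: I = $12,850.00 * 0.0511 * 2
Step: I = $12,850.00 * 0.1022
I = $1,313.27

$1,313.27


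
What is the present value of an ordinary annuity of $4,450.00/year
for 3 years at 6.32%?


Formula: PV = PMT * (1 - (1+r)^(-n)) / r
Discount factor: (1 + 0.0632)^(-3) = 0.832061
Bracket: 1 - 0.832061 = 0.167939
PV = $4,450.00 * 0.167939 / 0.0632 = $11,824.83

$11,824.83


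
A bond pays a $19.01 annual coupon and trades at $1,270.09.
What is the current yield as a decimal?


Formula: Current yield = annual coupon / price
Substituting: CY = $19.01 / $1,270.09
CY = 0.014967

0.014967


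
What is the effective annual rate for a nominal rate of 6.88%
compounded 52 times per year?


Formula: EAR = (1 + r/m)^m - 1
Period rate: r/m = 0.0688 / 52 = 0.001323
Compounding: (1 + 0.001323)^52 = 1.071173
EAR = 1.071173 - 1 = 0.071173

0.071173


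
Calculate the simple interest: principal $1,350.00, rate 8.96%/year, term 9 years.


Formula: I = P * r * t
Substituting: I = $1,350.00 * 0.0896 * 9
Step: I = $1,350.00 * 0.8064
I = $1,088.64

$1,088.64


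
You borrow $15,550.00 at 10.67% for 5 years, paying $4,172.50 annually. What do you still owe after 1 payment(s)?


Formula: Balance = PV*(1+r)^k - PMT*((1+r)^k - 1)/r
Growth: (1 + 0.1067)^1 = 1.1067
Accumulated factor: ((1+r)^k - 1)/r = 1.0
Balance = $15,550.00 * 1.1067 - $4,172.50 * 1.0
Balance = $13,036.69

$13,036.69


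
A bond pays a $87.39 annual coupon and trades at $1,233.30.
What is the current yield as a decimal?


Formula: Current yield = annual coupon / price
Substituting: CY = $87.39 / $1,233.30
CY = 0.070859

0.070859


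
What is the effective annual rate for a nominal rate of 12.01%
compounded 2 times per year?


Formula: EAR = (1 + r/m)^m - 1
Period rate: r/m = 0.1201 / 2 = 0.06005
Compounding: (1 + 0.06005)^2 = 1.123706
EAR = 1.123706 - 1 = 0.123706

0.123706


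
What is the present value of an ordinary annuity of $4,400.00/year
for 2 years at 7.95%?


Formula: PV = PMT * (1 - (1+r)^(-n)) / r
Discount factor: (1 + 0.0795)^(-2) = 0.858133
Bracket: 1 - 0.858133 = 0.141867
PV = $4,400.00 * 0.141867 / 0.0795 = $7,851.75

$7,851.75


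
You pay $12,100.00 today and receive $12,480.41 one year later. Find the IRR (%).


Formula: IRR = C1/C0 - 1
Substituting: IRR = $12,480.41 / $12,100.00 - 1
Ratio: 1.031439 - 1 = 0.031439
IRR = 3.1439%

3.1439%


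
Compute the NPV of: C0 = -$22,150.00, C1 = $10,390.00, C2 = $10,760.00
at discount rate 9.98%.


Formula: NPV = C0 + C1/(1+r) + C2/(1+r)^2
Discount C1: $10,390.00 / (1 + 0.0998) = $9,447.17
Discount C2: $10,760.00 / (1 + 0.0998)^2 = $8,895.80
NPV = -$22,150.00 + $9,447.17 + $8,895.80 = -$3,807.03

-$3,807.03


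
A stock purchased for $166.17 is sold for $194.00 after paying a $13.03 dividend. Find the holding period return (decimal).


Formula: HPR = (P1 - P0 + D) / P0
Gain: $194.00 - $166.17 + $13.03 = $40.86
HPR = $40.86 / $166.17 = 0.2459

0.2459


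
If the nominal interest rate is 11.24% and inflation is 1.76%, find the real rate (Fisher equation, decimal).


Formula: (1 + r_real) = (1 + r_nom) / (1 + inflation)
Substituting: (1 + r_real) = 1.1124 / 1.0176
(1 + r_real) = 1.09316
r_real = 1.09316 - 1 = 0.09316

0.09316


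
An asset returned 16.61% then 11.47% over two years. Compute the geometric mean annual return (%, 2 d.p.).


Formula: Geometric mean = ((1+r1)*(1+r2))^(1/2) - 1
Product: (1 + 0.1661) * (1 + 0.1147) = 1.1661 * 1.1147 = 1.299852
Square root: 1.299852^0.5 = 1.14011
Geometric mean = 1.14011 - 1 = 0.14011
As percentage: 14.01%

14.01%


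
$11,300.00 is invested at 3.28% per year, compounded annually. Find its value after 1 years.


Formula: FV = P * (1 + r)^n
Substituting: FV = $11,300.00 * (1 + 0.0328)^1
Growth factor: (1.0328)^1 = 1.0328
FV = $11,300.00 * 1.0328 = $11,670.64

$11,670.64


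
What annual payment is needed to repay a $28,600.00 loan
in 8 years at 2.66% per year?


Formula: PMT = PV * r / (1 - (1+r)^(-n))
Denominator: 1 - (1 + 0.0266)^(-8) = 0.189431
Numerator: $28,600.00 * 0.0266 = 760.76
PMT = 760.76 / 0.189431 = $4,016.02

$4,016.02


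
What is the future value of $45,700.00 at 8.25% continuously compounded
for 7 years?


Formula: FV = P * e^(r*t)
Exponent: r*t = 0.0825 * 7 = 0.5775
e^(0.5775) = 1.781579
FV = $45,700.00 * 1.781579 = $81,418.16

$81,418.16


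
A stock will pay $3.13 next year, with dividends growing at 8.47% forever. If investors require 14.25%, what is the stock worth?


Formula: P = D1 / (r - g)
Spread: r - g = 0.1425 - 0.0847 = 0.0578
Substituting: P = $3.13 / 0.0578
P = $54.15

$54.15


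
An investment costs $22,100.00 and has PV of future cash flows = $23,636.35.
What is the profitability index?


Formula: PI = PV(cash flows) / initial investment
Substituting: PI = $23,636.35 / $22,100.00
PI = 1.0695

1.0695


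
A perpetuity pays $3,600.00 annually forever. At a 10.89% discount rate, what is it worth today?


Formula: PV = C / r
Substituting: PV = $3,600.00 / 0.1089
PV = $33,057.85

$33,057.85


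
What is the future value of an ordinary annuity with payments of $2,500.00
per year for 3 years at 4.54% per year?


Formula: FV = PMT * ((1+r)^n - 1) / r
Growth factor: (1 + 0.0454)^3 = 1.142477
Numerator: 1.142477 - 1 = 0.142477
FV = $2,500.00 * 0.142477 / 0.0454 = $7,845.65

$7,845.65


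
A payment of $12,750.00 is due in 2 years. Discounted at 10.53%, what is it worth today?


Formula: PV = FV / (1 + r)^n
Substituting: PV = $12,750.00 / (1 + 0.1053)^2
Discount factor: (1.1053)^2 = 1.221688
PV = $12,750.00 / 1.221688 = $10,436.38

$10,436.38


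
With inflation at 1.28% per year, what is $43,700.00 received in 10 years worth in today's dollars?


Formula: Real value = nominal / (1 + inflation)^years
Price level: (1 + 0.0128)^10 = 1.13563
Real value = $43,700.00 / 1.13563 = $38,480.84

$38,480.84


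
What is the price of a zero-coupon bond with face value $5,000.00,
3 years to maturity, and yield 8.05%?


Formula: Price = FV / (1 + r)^n
Substituting: Price = $5,000.00 / (1 + 0.0805)^3
Discount factor: (1.0805)^3 = 1.261462
Price = $5,000.00 / 1.261462 = $3,963.65

$3,963.65


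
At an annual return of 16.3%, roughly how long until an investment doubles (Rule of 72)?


Formula: Years ≈ 72 / r
Substituting: Years ≈ 72 / 16.3
Years ≈ 4.4

4.4 years


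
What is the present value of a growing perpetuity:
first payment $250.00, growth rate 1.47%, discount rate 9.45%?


Formula: PV = C / (r - g)
Spread: r - g = 0.0945 - 0.0147 = 0.0798
Substituting: PV = $250.00 / 0.0798
PV = $3,132.83

$3,132.83


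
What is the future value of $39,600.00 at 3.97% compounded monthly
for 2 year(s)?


Formula: FV = P * (1 + r/m)^(m*t)
Period rate: r/m = 0.0397 / 12 = 0.003308
Total periods: m*t = 12 * 2 = 24
Growth factor: (1 + 0.003308)^24 = 1.082495
FV = $39,600.00 * 1.082495 = $42,866.82

$42,866.82


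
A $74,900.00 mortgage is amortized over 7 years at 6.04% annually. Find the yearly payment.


Formula: PMT = PV * r / (1 - (1+r)^(-n))
Denominator: 1 - (1 + 0.0604)^(-7) = 0.336697
Numerator: $74,900.00 * 0.0604 = 4523.96
PMT = 4523.96 / 0.336697 = $13,436.29

$13,436.29


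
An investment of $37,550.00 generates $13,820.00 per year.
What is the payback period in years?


Formula: Payback = investment / annual cash flow
Substituting: Payback = $37,550.00 / $13,820.00
Payback = 2.7171 years

2.7171 years


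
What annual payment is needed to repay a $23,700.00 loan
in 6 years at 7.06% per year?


Formula: PMT = PV * r / (1 - (1+r)^(-n))
Denominator: 1 - (1 + 0.0706)^(-6) = 0.335895
Numerator: $23,700.00 * 0.0706 = 1673.22
PMT = 1673.22 / 0.335895 = $4,981.37

$4,981.37


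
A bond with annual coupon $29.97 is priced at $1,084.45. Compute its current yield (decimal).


Formula: Current yield = annual coupon / price
Substituting: CY = $29.97 / $1,084.45
CY = 0.027636

0.027636


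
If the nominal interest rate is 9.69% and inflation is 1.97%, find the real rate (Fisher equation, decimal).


Formula: (1 + r_real) = (1 + r_nom) / (1 + inflation)
Substituting: (1 + r_real) = 1.0969 / 1.0197
(1 + r_real) = 1.075709
r_real = 1.075709 - 1 = 0.075709

0.075709


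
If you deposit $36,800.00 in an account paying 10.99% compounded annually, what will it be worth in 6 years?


Formula: FV = P * (1 + r)^n
Substituting: FV = $36,800.00 * (1 + 0.1099)^6
Growth factor: (1.1099)^6 = 1.869404
FV = $36,800.00 * 1.869404 = $68,794.06

$68,794.06


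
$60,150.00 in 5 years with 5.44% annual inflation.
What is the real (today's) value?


Formula: Real value = nominal / (1 + inflation)^years
Price level: (1 + 0.0544)^5 = 1.303248
Real value = $60,150.00 / 1.303248 = $46,153.93

$46,153.93


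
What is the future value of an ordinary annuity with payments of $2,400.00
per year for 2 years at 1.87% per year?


Formula: FV = PMT * ((1+r)^n - 1) / r
Growth factor: (1 + 0.0187)^2 = 1.03775
Numerator: 1.03775 - 1 = 0.03775
FV = $2,400.00 * 0.03775 / 0.0187 = $4,844.88

$4,844.88


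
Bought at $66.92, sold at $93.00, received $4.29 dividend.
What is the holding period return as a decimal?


Formula: HPR = (P1 - P0 + D) / P0
Gain: $93.00 - $66.92 + $4.29 = $30.37
HPR = $30.37 / $66.92 = 0.4538

0.4538


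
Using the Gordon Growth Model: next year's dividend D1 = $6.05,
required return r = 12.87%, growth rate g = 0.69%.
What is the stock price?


Formula: P = D1 / (r - g)
Spread: r - g = 0.1287 - 0.0069 = 0.1218
Substituting: P = $6.05 / 0.1218
P = $49.67

$49.67


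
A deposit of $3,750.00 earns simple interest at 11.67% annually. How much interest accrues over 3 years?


Formula: I = P * r * t
Substituting: I = $3,750.00 * 0.1167 * 3
Step: I = $3,750.00 * 0.3501
I = $1,312.88

$1,312.88


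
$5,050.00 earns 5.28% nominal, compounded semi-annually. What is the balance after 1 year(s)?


Formula: FV = P * (1 + r/m)^(m*t)
Period rate: r/m = 0.0528 / 2 = 0.0264
Total periods: m*t = 2 * 1 = 2
Growth factor: (1 + 0.0264)^2 = 1.053497
FV = $5,050.00 * 1.053497 = $5,320.16

$5,320.16


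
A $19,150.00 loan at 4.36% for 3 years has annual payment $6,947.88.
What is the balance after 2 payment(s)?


Formula: Balance = PV*(1+r)^k - PMT*((1+r)^k - 1)/r
Growth: (1 + 0.0436)^2 = 1.089101
Accumulated factor: ((1+r)^k - 1)/r = 2.0436
Balance = $19,150.00 * 1.089101 - $6,947.88 * 2.0436
Balance = $6,657.60

$6,657.60


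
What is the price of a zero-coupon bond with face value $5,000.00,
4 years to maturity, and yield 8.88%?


Formula: Price = FV / (1 + r)^n
Substituting: Price = $5,000.00 / (1 + 0.0888)^4
Discount factor: (1.0888)^4 = 1.405376
Price = $5,000.00 / 1.405376 = $3,557.77

$3,557.77


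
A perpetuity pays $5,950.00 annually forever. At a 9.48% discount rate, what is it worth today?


Formula: PV = C / r
Substituting: PV = $5,950.00 / 0.0948
PV = $62,763.71

$62,763.71


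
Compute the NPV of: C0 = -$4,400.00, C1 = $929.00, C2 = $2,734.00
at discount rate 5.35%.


Formula: NPV = C0 + C1/(1+r) + C2/(1+r)^2
Discount C1: $929.00 / (1 + 0.0535) = $881.82
Discount C2: $2,734.00 / (1 + 0.0535)^2 = $2,463.37
NPV = -$4,400.00 + $881.82 + $2,463.37 = -$1,054.81

-$1,054.81


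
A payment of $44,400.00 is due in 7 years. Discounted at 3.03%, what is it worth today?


Formula: PV = FV / (1 + r)^n
Substituting: PV = $44,400.00 / (1 + 0.0303)^7
Discount factor: (1.0303)^7 = 1.232384
PV = $44,400.00 / 1.232384 = $36,027.74

$36,027.74


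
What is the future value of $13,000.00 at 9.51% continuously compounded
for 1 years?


Formula: FV = P * e^(r*t)
Exponent: r*t = 0.0951 * 1 = 0.0951
e^(0.0951) = 1.099769
FV = $13,000.00 * 1.099769 = $14,296.99

$14,296.99


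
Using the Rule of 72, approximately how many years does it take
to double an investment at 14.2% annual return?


Formula: Years ≈ 72 / r
Substituting: Years ≈ 72 / 14.2
Years ≈ 5.1

5.1 years


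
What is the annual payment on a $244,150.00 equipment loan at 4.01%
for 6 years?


Formula: PMT = PV * r / (1 - (1+r)^(-n))
Denominator: 1 - (1 + 0.0401)^(-6) = 0.210141
Numerator: $244,150.00 * 0.0401 = 9790.415
PMT = 9790.415 / 0.210141 = $46,589.68

$46,589.68


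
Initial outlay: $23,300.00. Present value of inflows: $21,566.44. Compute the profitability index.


Formula: PI = PV(cash flows) / initial investment
Substituting: PI = $21,566.44 / $23,300.00
PI = 0.9256

0.9256


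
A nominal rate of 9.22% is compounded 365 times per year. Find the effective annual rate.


Formula: EAR = (1 + r/m)^m - 1
Period rate: r/m = 0.0922 / 365 = 0.000253
Compounding: (1 + 0.000253)^365 = 1.096571
EAR = 1.096571 - 1 = 0.096571

0.096571


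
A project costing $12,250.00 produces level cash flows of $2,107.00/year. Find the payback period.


Formula: Payback = investment / annual cash flow
Substituting: Payback = $12,250.00 / $2,107.00
Payback = 5.814 years

5.814 years


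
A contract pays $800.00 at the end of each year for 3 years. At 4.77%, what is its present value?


Formula: PV = PMT * (1 - (1+r)^(-n)) / r
Discount factor: (1 + 0.0477)^(-3) = 0.869539
Bracket: 1 - 0.869539 = 0.130461
PV = $800.00 * 0.130461 / 0.0477 = $2,188.02

$2,188.02


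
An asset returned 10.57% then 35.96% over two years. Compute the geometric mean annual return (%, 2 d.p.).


Formula: Geometric mean = ((1+r1)*(1+r2))^(1/2) - 1
Product: (1 + 0.1057) * (1 + 0.3596) = 1.1057 * 1.3596 = 1.50331
Square root: 1.50331^0.5 = 1.226095
Geometric mean = 1.226095 - 1 = 0.226095
As percentage: 22.61%

22.61%


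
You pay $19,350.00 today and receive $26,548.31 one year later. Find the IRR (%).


Formula: IRR = C1/C0 - 1
Substituting: IRR = $26,548.31 / $19,350.00 - 1
Ratio: 1.372006 - 1 = 0.372006
IRR = 37.2006%

37.2006%


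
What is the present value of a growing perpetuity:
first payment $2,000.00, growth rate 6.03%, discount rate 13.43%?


Formula: PV = C / (r - g)
Spread: r - g = 0.1343 - 0.0603 = 0.074
Substituting: PV = $2,000.00 / 0.074
PV = $27,027.03

$27,027.03


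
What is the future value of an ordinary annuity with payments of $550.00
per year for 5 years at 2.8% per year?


Formula: FV = PMT * ((1+r)^n - 1) / r
Growth factor: (1 + 0.028)^5 = 1.148063
Numerator: 1.148063 - 1 = 0.148063
FV = $550.00 * 0.148063 / 0.028 = $2,908.37

$2,908.37


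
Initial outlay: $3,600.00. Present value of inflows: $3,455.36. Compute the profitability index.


Formula: PI = PV(cash flows) / initial investment
Substituting: PI = $3,455.36 / $3,600.00
PI = 0.9598

0.9598


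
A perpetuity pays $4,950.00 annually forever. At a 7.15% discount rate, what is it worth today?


Formula: PV = C / r
Substituting: PV = $4,950.00 / 0.0715
PV = $69,230.77

$69,230.77


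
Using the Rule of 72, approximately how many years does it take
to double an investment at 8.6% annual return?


Formula: Years ≈ 72 / r
Substituting: Years ≈ 72 / 8.6
Years ≈ 8.4

8.4 years


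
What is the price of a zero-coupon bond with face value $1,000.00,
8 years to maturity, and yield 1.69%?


Formula: Price = FV / (1 + r)^n
Substituting: Price = $1,000.00 / (1 + 0.0169)^8
Discount factor: (1.0169)^8 = 1.143473
Price = $1,000.00 / 1.143473 = $874.53

$874.53


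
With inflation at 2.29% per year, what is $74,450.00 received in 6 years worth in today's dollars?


Formula: Real value = nominal / (1 + inflation)^years
Price level: (1 + 0.0229)^6 = 1.14551
Real value = $74,450.00 / 1.14551 = $64,992.86

$64,992.86


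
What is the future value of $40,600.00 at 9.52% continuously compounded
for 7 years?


Formula: FV = P * e^(r*t)
Exponent: r*t = 0.0952 * 7 = 0.6664
e^(0.6664) = 1.947215
FV = $40,600.00 * 1.947215 = $79,056.92

$79,056.92


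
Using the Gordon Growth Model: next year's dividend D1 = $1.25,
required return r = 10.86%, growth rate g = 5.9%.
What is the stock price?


Formula: P = D1 / (r - g)
Spread: r - g = 0.1086 - 0.059 = 0.0496
Substituting: P = $1.25 / 0.0496
P = $25.20

$25.20


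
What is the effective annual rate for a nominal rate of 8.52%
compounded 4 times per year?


Formula: EAR = (1 + r/m)^m - 1
Period rate: r/m = 0.0852 / 4 = 0.0213
Compounding: (1 + 0.0213)^4 = 1.087961
EAR = 1.087961 - 1 = 0.087961

0.087961


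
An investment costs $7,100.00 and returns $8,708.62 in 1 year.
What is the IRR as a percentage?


Formula: IRR = C1/C0 - 1
Substituting: IRR = $8,708.62 / $7,100.00 - 1
Ratio: 1.226566 - 1 = 0.226566
IRR = 22.6566%

22.6566%


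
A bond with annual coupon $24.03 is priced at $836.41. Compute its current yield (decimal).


Formula: Current yield = annual coupon / price
Substituting: CY = $24.03 / $836.41
CY = 0.02873

0.02873


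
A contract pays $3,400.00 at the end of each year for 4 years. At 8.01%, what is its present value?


Formula: PV = PMT * (1 - (1+r)^(-n)) / r
Discount factor: (1 + 0.0801)^(-4) = 0.734758
Bracket: 1 - 0.734758 = 0.265242
PV = $3,400.00 * 0.265242 / 0.0801 = $11,258.73

$11,258.73


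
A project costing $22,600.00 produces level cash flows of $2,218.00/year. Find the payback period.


Formula: Payback = investment / annual cash flow
Substituting: Payback = $22,600.00 / $2,218.00
Payback = 10.1894 years

10.1894 years


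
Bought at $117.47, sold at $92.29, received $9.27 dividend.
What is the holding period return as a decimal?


Formula: HPR = (P1 - P0 + D) / P0
Gain: $92.29 - $117.47 + $9.27 = -$15.91
HPR = -$15.91 / $117.47 = -0.1354

-0.1354


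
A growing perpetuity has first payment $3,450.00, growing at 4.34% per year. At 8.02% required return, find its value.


Formula: PV = C / (r - g)
Spread: r - g = 0.0802 - 0.0434 = 0.0368
Substituting: PV = $3,450.00 / 0.0368
PV = $93,750.00

$93,750.00


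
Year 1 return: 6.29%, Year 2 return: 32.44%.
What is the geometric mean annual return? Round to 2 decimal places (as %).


Formula: Geometric mean = ((1+r1)*(1+r2))^(1/2) - 1
Product: (1 + 0.0629) * (1 + 0.3244) = 1.0629 * 1.3244 = 1.407705
Square root: 1.407705^0.5 = 1.186467
Geometric mean = 1.186467 - 1 = 0.186467
As percentage: 18.65%

18.65%


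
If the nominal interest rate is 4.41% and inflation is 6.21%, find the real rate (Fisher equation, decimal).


Formula: (1 + r_real) = (1 + r_nom) / (1 + inflation)
Substituting: (1 + r_real) = 1.0441 / 1.0621
(1 + r_real) = 0.983052
r_real = 0.983052 - 1 = -0.016948

-0.016948


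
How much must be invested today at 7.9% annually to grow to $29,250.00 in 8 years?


Formula: PV = FV / (1 + r)^n
Substituting: PV = $29,250.00 / (1 + 0.079)^8
Discount factor: (1.079)^8 = 1.837264
PV = $29,250.00 / 1.837264 = $15,920.41

$15,920.41


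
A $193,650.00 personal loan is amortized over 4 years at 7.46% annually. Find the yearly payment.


Formula: PMT = PV * r / (1 - (1+r)^(-n))
Denominator: 1 - (1 + 0.0746)^(-4) = 0.250084
Numerator: $193,650.00 * 0.0746 = 14446.29
PMT = 14446.29 / 0.250084 = $57,765.76

$57,765.76


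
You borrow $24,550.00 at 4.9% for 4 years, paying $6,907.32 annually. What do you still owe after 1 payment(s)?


Formula: Balance = PV*(1+r)^k - PMT*((1+r)^k - 1)/r
Growth: (1 + 0.049)^1 = 1.049
Accumulated factor: ((1+r)^k - 1)/r = 1.0
Balance = $24,550.00 * 1.049 - $6,907.32 * 1.0
Balance = $18,845.63

$18,845.63


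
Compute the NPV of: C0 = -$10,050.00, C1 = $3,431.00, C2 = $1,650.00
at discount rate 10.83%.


Formula: NPV = C0 + C1/(1+r) + C2/(1+r)^2
Discount C1: $3,431.00 / (1 + 0.1083) = $3,095.73
Discount C2: $1,650.00 / (1 + 0.1083)^2 = $1,343.29
NPV = -$10,050.00 + $3,095.73 + $1,343.29 = -$5,610.98

-$5,610.98


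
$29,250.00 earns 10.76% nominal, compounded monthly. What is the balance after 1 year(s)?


Formula: FV = P * (1 + r/m)^(m*t)
Period rate: r/m = 0.1076 / 12 = 0.008967
Total periods: m*t = 12 * 1 = 12
Growth factor: (1 + 0.008967)^12 = 1.113068
FV = $29,250.00 * 1.113068 = $32,557.25

$32,557.25


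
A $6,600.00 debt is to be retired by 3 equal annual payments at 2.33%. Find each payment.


Formula: PMT = PV * r / (1 - (1+r)^(-n))
Denominator: 1 - (1 + 0.0233)^(-3) = 0.066765
Numerator: $6,600.00 * 0.0233 = 153.78
PMT = 153.78 / 0.066765 = $2,303.31

$2,303.31


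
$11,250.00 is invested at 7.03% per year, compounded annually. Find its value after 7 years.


Formula: FV = P * (1 + r)^n
Substituting: FV = $11,250.00 * (1 + 0.0703)^7
Growth factor: (1.0703)^7 = 1.608936
FV = $11,250.00 * 1.608936 = $18,100.53

$18,100.53


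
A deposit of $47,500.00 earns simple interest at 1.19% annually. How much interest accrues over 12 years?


Formula: I = P * r * t
Substituting: I = $47,500.00 * 0.0119 * 12
Step: I = $47,500.00 * 0.1428
I = $6,783.00

$6,783.00


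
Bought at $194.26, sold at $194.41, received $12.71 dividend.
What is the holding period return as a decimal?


Formula: HPR = (P1 - P0 + D) / P0
Gain: $194.41 - $194.26 + $12.71 = $12.86
HPR = $12.86 / $194.26 = 0.0662

0.0662


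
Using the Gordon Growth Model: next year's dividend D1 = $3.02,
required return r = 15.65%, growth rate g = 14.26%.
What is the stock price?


Formula: P = D1 / (r - g)
Spread: r - g = 0.1565 - 0.1426 = 0.0139
Substituting: P = $3.02 / 0.0139
P = $217.27

$217.27


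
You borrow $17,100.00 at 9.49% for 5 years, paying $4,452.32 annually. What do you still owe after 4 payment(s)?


Formula: Balance = PV*(1+r)^k - PMT*((1+r)^k - 1)/r
Growth: (1 + 0.0949)^4 = 1.437136
Accumulated factor: ((1+r)^k - 1)/r = 4.606279
Balance = $17,100.00 * 1.437136 - $4,452.32 * 4.606279
Balance = $4,066.40

$4,066.40


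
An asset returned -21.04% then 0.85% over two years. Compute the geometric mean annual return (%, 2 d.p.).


Formula: Geometric mean = ((1+r1)*(1+r2))^(1/2) - 1
Product: (1 + -0.2104) * (1 + 0.0085) = 0.7896 * 1.0085 = 0.796312
Square root: 0.796312^0.5 = 0.892363
Geometric mean = 0.892363 - 1 = -0.107637
As percentage: -10.76%

-10.76%


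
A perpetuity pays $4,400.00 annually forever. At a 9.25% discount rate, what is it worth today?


Formula: PV = C / r
Substituting: PV = $4,400.00 / 0.0925
PV = $47,567.57

$47,567.57


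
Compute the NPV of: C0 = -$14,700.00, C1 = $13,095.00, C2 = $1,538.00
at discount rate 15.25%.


Formula: NPV = C0 + C1/(1+r) + C2/(1+r)^2
Discount C1: $13,095.00 / (1 + 0.1525) = $11,362.26
Discount C2: $1,538.00 / (1 + 0.1525)^2 = $1,157.91
NPV = -$14,700.00 + $11,362.26 + $1,157.91 = -$2,179.83

-$2,179.83
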